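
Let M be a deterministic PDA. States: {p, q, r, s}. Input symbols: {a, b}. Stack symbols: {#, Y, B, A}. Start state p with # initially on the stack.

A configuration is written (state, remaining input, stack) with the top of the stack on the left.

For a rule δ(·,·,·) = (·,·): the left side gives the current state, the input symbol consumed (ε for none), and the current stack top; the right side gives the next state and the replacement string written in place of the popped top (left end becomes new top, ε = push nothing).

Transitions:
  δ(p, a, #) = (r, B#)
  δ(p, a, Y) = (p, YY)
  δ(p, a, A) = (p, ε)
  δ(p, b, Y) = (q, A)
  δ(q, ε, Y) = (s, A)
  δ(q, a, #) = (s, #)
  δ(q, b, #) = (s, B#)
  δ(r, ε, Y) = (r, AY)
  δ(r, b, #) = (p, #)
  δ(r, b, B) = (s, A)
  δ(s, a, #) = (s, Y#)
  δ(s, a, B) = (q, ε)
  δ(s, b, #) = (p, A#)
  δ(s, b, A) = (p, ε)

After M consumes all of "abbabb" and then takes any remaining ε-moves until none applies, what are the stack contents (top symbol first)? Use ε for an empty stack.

#

(p, abbabb, #) ⊢ (r, bbabb, B#) ⊢ (s, babb, A#) ⊢ (p, abb, #) ⊢ (r, bb, B#) ⊢ (s, b, A#) ⊢ (p, ε, #)
All input consumed in state p with stack #.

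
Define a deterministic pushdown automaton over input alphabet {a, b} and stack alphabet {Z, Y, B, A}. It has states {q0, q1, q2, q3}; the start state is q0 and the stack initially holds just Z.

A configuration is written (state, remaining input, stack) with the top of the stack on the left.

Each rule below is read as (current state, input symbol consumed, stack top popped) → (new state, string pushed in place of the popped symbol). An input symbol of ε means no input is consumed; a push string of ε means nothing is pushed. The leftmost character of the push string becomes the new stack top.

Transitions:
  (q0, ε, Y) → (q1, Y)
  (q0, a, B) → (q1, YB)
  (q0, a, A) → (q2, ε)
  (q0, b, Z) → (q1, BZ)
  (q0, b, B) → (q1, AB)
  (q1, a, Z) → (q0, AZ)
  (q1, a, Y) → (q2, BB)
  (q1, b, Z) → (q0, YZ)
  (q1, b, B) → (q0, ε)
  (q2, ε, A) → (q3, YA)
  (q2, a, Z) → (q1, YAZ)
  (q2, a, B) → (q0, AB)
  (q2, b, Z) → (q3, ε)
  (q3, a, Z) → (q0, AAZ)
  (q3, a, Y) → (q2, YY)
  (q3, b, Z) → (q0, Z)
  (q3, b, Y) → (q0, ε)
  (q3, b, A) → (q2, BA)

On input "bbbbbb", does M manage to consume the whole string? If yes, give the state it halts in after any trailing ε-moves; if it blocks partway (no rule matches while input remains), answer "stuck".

(q0, bbbbbb, Z)
  read b, top Z: go to q1, push BZ → (q1, bbbbb, BZ)
  read b, top B: go to q0, push ε → (q0, bbbb, Z)
  read b, top Z: go to q1, push BZ → (q1, bbb, BZ)
  read b, top B: go to q0, push ε → (q0, bb, Z)
  read b, top Z: go to q1, push BZ → (q1, b, BZ)
  read b, top B: go to q0, push ε → (q0, ε, Z)
All input consumed; M is in state q0.

q0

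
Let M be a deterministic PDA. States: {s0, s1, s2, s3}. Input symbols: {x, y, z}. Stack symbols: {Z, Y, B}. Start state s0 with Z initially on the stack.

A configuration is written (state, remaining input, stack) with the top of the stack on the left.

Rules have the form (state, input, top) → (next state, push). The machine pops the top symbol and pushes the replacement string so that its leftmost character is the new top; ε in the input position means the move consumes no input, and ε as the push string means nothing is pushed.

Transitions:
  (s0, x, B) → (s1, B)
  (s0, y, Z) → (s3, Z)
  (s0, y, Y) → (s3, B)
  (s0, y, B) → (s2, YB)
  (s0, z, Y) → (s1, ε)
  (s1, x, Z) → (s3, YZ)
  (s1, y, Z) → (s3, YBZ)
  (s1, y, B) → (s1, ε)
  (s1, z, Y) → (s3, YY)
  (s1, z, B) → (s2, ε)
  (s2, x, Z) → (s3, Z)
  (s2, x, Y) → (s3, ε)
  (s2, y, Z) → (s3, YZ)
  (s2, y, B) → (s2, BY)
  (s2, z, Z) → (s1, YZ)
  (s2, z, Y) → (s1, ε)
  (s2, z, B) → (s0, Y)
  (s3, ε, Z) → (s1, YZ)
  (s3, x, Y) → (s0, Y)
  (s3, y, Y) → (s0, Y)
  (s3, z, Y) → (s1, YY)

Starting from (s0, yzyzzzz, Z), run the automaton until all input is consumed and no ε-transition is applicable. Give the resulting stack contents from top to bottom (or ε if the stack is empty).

(s0, yzyzzzz, Z)
  read y, top Z: go to s3, push Z → (s3, zyzzzz, Z)
  ε-move, top Z: go to s1, push YZ → (s1, zyzzzz, YZ)
  read z, top Y: go to s3, push YY → (s3, yzzzz, YYZ)
  read y, top Y: go to s0, push Y → (s0, zzzz, YYZ)
  read z, top Y: go to s1, push ε → (s1, zzz, YZ)
  read z, top Y: go to s3, push YY → (s3, zz, YYZ)
  read z, top Y: go to s1, push YY → (s1, z, YYYZ)
  read z, top Y: go to s3, push YY → (s3, ε, YYYYZ)
All input consumed in state s3 with stack YYYYZ.

YYYYZ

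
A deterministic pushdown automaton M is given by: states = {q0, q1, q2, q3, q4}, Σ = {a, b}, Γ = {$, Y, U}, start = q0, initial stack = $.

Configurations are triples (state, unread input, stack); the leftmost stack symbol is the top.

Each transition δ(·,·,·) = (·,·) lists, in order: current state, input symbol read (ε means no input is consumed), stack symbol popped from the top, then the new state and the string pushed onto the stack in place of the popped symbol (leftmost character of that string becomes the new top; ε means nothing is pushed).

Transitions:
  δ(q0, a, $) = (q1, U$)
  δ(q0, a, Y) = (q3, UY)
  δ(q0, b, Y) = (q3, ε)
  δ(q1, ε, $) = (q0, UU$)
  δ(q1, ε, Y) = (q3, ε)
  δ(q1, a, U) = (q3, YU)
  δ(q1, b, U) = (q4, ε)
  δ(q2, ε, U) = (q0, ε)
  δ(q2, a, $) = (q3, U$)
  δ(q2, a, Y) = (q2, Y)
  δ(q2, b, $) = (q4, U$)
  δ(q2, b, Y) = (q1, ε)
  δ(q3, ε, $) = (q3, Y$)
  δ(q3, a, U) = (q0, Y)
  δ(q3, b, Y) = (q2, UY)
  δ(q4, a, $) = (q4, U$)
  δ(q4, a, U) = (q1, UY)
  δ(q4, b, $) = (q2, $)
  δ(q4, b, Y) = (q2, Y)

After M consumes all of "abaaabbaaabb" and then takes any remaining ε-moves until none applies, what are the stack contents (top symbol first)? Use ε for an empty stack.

YY$

(q0, abaaabbaaabb, $)
  read a, top $: go to q1, push U$ → (q1, baaabbaaabb, U$)
  read b, top U: go to q4, push ε → (q4, aaabbaaabb, $)
  read a, top $: go to q4, push U$ → (q4, aabbaaabb, U$)
  read a, top U: go to q1, push UY → (q1, abbaaabb, UY$)
  read a, top U: go to q3, push YU → (q3, bbaaabb, YUY$)
  read b, top Y: go to q2, push UY → (q2, baaabb, UYUY$)
  ε-move, top U: go to q0, push ε → (q0, baaabb, YUY$)
  read b, top Y: go to q3, push ε → (q3, aaabb, UY$)
  read a, top U: go to q0, push Y → (q0, aabb, YY$)
  read a, top Y: go to q3, push UY → (q3, abb, UYY$)
  read a, top U: go to q0, push Y → (q0, bb, YYY$)
  read b, top Y: go to q3, push ε → (q3, b, YY$)
  read b, top Y: go to q2, push UY → (q2, ε, UYY$)
  ε-move, top U: go to q0, push ε → (q0, ε, YY$)
All input consumed in state q0 with stack YY$.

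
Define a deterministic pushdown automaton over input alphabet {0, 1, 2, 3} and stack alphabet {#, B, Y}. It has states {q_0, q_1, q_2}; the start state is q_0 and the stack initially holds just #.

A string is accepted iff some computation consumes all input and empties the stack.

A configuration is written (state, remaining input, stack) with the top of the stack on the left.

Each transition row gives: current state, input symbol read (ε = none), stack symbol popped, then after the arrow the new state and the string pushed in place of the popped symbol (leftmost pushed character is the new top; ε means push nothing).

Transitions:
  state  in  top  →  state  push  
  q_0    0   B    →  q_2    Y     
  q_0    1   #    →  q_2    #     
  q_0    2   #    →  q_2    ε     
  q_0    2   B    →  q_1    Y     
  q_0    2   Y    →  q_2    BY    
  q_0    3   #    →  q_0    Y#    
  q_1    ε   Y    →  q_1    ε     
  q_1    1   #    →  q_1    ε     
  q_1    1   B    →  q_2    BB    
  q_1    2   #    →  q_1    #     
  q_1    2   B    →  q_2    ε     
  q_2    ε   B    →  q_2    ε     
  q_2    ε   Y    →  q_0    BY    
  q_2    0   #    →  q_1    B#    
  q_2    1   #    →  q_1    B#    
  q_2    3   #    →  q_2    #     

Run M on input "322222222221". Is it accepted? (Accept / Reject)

(q_0, 322222222221, #)
  read 3, top #: go to q_0, push Y# → (q_0, 22222222221, Y#)
  read 2, top Y: go to q_2, push BY → (q_2, 2222222221, BY#)
  ε-move, top B: go to q_2, push ε → (q_2, 2222222221, Y#)
  ε-move, top Y: go to q_0, push BY → (q_0, 2222222221, BY#)
  read 2, top B: go to q_1, push Y → (q_1, 222222221, YY#)
  ε-move, top Y: go to q_1, push ε → (q_1, 222222221, Y#)
  ε-move, top Y: go to q_1, push ε → (q_1, 222222221, #)
  read 2, top #: go to q_1, push # → (q_1, 22222221, #)
  read 2, top #: go to q_1, push # → (q_1, 2222221, #)
  read 2, top #: go to q_1, push # → (q_1, 222221, #)
  read 2, top #: go to q_1, push # → (q_1, 22221, #)
  read 2, top #: go to q_1, push # → (q_1, 2221, #)
  read 2, top #: go to q_1, push # → (q_1, 221, #)
  read 2, top #: go to q_1, push # → (q_1, 21, #)
  read 2, top #: go to q_1, push # → (q_1, 1, #)
  read 1, top #: go to q_1, push ε → (q_1, ε, ε)
All input consumed and the stack is empty.

Accept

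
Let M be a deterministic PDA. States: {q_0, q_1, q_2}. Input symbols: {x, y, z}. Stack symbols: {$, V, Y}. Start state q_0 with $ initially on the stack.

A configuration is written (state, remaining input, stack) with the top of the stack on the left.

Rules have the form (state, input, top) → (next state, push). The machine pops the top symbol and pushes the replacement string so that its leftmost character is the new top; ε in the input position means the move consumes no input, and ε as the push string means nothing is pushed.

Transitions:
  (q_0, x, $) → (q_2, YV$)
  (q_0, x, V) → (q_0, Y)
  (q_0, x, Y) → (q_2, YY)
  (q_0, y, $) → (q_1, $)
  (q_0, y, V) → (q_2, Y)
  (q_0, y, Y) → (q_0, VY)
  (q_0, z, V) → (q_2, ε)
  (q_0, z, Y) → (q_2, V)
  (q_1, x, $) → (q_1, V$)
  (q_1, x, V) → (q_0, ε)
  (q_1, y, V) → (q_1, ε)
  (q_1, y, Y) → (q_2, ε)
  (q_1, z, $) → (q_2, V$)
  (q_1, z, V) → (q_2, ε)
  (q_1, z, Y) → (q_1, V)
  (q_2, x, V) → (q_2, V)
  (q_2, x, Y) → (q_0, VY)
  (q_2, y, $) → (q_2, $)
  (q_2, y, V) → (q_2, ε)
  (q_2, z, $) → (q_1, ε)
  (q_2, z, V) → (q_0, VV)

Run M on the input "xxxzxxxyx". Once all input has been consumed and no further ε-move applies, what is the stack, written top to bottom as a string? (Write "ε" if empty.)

VYV$

(q_0, xxxzxxxyx, $) ⊢ (q_2, xxzxxxyx, YV$) ⊢ (q_0, xzxxxyx, VYV$) ⊢ (q_0, zxxxyx, YYV$) ⊢ (q_2, xxxyx, VYV$) ⊢ (q_2, xxyx, VYV$) ⊢ (q_2, xyx, VYV$) ⊢ (q_2, yx, VYV$) ⊢ (q_2, x, YV$) ⊢ (q_0, ε, VYV$)
All input consumed in state q_0 with stack VYV$.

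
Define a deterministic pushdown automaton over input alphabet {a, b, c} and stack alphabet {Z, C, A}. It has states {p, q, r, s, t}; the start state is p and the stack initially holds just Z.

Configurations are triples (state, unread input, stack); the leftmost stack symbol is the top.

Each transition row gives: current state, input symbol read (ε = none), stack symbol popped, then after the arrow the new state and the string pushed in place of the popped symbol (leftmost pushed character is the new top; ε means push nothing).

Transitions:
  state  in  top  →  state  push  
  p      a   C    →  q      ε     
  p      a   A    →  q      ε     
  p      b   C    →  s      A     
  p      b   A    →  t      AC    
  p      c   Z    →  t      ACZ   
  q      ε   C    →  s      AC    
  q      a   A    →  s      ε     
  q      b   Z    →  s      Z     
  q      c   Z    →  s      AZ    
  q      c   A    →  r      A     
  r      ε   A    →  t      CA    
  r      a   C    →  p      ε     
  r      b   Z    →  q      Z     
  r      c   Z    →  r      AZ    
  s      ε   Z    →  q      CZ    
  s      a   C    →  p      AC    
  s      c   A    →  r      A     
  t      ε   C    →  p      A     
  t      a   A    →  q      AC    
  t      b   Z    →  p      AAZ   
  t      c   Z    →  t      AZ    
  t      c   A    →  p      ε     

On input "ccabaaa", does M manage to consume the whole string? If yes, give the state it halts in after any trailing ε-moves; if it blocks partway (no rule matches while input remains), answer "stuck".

stuck

(p, ccabaaa, Z)
  read c, top Z: go to t, push ACZ → (t, cabaaa, ACZ)
  read c, top A: go to p, push ε → (p, abaaa, CZ)
  read a, top C: go to q, push ε → (q, baaa, Z)
  read b, top Z: go to s, push Z → (s, aaa, Z)
  ε-move, top Z: go to q, push CZ → (q, aaa, CZ)
  ε-move, top C: go to s, push AC → (s, aaa, ACZ)
No transition for (s, a, top A); M blocks with input aaa remaining.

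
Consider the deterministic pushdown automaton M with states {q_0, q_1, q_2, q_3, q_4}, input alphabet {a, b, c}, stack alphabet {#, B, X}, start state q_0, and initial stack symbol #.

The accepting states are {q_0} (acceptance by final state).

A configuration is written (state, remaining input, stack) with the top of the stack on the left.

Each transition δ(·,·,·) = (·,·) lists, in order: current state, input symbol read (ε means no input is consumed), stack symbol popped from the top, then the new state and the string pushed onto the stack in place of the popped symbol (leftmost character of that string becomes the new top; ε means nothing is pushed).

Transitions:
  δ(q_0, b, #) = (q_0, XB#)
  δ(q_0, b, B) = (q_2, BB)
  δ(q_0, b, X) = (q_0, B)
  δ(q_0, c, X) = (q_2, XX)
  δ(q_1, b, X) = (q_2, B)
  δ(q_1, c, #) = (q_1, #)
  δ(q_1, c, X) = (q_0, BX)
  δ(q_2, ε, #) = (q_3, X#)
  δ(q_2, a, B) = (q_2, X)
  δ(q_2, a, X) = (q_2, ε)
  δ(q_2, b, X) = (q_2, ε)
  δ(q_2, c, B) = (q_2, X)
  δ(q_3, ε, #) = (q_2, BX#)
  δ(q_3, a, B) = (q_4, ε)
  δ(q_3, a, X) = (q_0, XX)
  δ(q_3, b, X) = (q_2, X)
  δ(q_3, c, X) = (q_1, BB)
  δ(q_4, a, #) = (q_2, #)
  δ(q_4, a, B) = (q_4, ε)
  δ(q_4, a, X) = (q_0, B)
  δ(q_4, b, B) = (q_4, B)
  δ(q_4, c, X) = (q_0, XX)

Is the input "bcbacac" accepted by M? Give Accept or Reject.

(q_0, bcbacac, #)
  read b, top #: go to q_0, push XB# → (q_0, cbacac, XB#)
  read c, top X: go to q_2, push XX → (q_2, bacac, XXB#)
  read b, top X: go to q_2, push ε → (q_2, acac, XB#)
  read a, top X: go to q_2, push ε → (q_2, cac, B#)
  read c, top B: go to q_2, push X → (q_2, ac, X#)
  read a, top X: go to q_2, push ε → (q_2, c, #)
  ε-move, top #: go to q_3, push X# → (q_3, c, X#)
  read c, top X: go to q_1, push BB → (q_1, ε, BB#)
All input consumed; state q_1 ∉ F and no further ε-move applies.

Reject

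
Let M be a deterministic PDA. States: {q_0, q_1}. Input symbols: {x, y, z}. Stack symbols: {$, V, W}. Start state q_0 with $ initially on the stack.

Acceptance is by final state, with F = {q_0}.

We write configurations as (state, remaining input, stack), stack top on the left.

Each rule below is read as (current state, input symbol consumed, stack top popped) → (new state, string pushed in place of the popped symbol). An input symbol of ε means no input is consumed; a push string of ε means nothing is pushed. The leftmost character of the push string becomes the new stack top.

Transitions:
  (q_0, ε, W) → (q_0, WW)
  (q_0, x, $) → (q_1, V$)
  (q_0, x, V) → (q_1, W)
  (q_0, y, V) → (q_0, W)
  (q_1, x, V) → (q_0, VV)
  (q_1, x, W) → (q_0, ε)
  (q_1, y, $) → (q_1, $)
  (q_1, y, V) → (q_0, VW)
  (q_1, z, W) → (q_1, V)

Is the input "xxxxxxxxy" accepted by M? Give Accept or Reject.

Accept

(q_0, xxxxxxxxy, $) ⊢ (q_1, xxxxxxxy, V$) ⊢ (q_0, xxxxxxy, VV$) ⊢ (q_1, xxxxxy, WV$) ⊢ (q_0, xxxxy, V$) ⊢ (q_1, xxxy, W$) ⊢ (q_0, xxy, $) ⊢ (q_1, xy, V$) ⊢ (q_0, y, VV$) ⊢ (q_0, ε, WV$)
All input consumed; state q_0 ∈ F.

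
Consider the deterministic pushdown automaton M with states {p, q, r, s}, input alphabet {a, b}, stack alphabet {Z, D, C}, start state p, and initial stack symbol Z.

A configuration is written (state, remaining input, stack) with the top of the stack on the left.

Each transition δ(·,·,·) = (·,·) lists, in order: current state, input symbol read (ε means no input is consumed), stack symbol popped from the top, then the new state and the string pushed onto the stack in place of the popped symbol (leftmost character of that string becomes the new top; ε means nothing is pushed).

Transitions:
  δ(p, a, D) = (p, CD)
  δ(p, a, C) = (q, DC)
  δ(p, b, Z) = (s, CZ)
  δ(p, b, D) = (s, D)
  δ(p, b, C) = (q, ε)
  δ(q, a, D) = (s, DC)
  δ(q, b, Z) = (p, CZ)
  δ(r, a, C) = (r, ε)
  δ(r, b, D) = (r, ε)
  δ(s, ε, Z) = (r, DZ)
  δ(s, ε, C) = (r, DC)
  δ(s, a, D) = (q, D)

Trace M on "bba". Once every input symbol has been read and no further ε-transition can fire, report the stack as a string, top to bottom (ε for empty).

Z

(p, bba, Z)
  read b, top Z: go to s, push CZ → (s, ba, CZ)
  ε-move, top C: go to r, push DC → (r, ba, DCZ)
  read b, top D: go to r, push ε → (r, a, CZ)
  read a, top C: go to r, push ε → (r, ε, Z)
All input consumed in state r with stack Z.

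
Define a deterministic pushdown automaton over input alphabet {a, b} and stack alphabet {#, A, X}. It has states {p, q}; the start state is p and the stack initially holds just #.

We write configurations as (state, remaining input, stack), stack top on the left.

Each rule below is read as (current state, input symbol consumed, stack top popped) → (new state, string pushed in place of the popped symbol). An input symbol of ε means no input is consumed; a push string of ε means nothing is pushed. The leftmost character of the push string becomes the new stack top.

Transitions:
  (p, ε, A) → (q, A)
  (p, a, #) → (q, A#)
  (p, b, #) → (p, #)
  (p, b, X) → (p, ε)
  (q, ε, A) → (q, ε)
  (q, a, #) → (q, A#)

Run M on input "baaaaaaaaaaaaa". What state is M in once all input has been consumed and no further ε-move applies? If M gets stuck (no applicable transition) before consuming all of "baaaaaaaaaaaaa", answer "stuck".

q

(p, baaaaaaaaaaaaa, #) ⊢ (p, aaaaaaaaaaaaa, #) ⊢ (q, aaaaaaaaaaaa, A#) ⊢ (q, aaaaaaaaaaaa, #) ⊢ (q, aaaaaaaaaaa, A#) ⊢ (q, aaaaaaaaaaa, #) ⊢ (q, aaaaaaaaaa, A#) ⊢ (q, aaaaaaaaaa, #) ⊢ (q, aaaaaaaaa, A#) ⊢ (q, aaaaaaaaa, #) ⊢ (q, aaaaaaaa, A#) ⊢ (q, aaaaaaaa, #) ⊢ (q, aaaaaaa, A#) ⊢ (q, aaaaaaa, #) ⊢ (q, aaaaaa, A#) ⊢ (q, aaaaaa, #) ⊢ (q, aaaaa, A#) ⊢ (q, aaaaa, #) ⊢ (q, aaaa, A#) ⊢ (q, aaaa, #) ⊢ (q, aaa, A#) ⊢ (q, aaa, #) ⊢ (q, aa, A#) ⊢ (q, aa, #) ⊢ (q, a, A#) ⊢ (q, a, #) ⊢ (q, ε, A#) ⊢ (q, ε, #)
All input consumed; M is in state q.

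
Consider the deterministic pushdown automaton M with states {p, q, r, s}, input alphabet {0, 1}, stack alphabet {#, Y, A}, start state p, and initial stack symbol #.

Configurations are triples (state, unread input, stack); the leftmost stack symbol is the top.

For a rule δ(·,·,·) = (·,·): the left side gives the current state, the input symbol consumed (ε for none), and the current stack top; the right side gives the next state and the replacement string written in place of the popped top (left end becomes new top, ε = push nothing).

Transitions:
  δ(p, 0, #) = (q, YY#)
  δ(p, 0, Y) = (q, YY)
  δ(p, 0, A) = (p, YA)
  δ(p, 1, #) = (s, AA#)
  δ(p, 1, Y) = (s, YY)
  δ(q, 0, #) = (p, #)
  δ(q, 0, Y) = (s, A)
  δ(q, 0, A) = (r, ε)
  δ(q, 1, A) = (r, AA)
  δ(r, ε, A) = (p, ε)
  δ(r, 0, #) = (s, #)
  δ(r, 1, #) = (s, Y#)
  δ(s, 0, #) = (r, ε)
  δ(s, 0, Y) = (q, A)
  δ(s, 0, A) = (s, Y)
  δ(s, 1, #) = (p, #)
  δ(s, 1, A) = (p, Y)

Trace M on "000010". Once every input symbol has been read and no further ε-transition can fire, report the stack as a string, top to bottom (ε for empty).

(p, 000010, #)
  read 0, top #: go to q, push YY# → (q, 00010, YY#)
  read 0, top Y: go to s, push A → (s, 0010, AY#)
  read 0, top A: go to s, push Y → (s, 010, YY#)
  read 0, top Y: go to q, push A → (q, 10, AY#)
  read 1, top A: go to r, push AA → (r, 0, AAY#)
  ε-move, top A: go to p, push ε → (p, 0, AY#)
  read 0, top A: go to p, push YA → (p, ε, YAY#)
All input consumed in state p with stack YAY#.

YAY#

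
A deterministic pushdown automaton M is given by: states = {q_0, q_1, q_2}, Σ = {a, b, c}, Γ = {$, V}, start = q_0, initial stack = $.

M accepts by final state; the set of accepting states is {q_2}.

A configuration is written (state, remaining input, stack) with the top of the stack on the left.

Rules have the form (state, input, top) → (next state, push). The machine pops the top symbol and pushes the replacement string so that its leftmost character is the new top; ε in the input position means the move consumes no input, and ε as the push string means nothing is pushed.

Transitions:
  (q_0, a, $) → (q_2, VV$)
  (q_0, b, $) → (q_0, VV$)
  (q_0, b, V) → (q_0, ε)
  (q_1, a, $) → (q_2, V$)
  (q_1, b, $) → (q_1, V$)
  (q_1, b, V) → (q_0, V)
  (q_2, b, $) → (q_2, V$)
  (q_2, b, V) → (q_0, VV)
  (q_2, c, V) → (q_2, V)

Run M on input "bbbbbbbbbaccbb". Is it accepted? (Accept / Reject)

(q_0, bbbbbbbbbaccbb, $)
  read b, top $: go to q_0, push VV$ → (q_0, bbbbbbbbaccbb, VV$)
  read b, top V: go to q_0, push ε → (q_0, bbbbbbbaccbb, V$)
  read b, top V: go to q_0, push ε → (q_0, bbbbbbaccbb, $)
  read b, top $: go to q_0, push VV$ → (q_0, bbbbbaccbb, VV$)
  read b, top V: go to q_0, push ε → (q_0, bbbbaccbb, V$)
  read b, top V: go to q_0, push ε → (q_0, bbbaccbb, $)
  read b, top $: go to q_0, push VV$ → (q_0, bbaccbb, VV$)
  read b, top V: go to q_0, push ε → (q_0, baccbb, V$)
  read b, top V: go to q_0, push ε → (q_0, accbb, $)
  read a, top $: go to q_2, push VV$ → (q_2, ccbb, VV$)
  read c, top V: go to q_2, push V → (q_2, cbb, VV$)
  read c, top V: go to q_2, push V → (q_2, bb, VV$)
  read b, top V: go to q_0, push VV → (q_0, b, VVV$)
  read b, top V: go to q_0, push ε → (q_0, ε, VV$)
All input consumed; state q_0 ∉ F and no further ε-move applies.

Reject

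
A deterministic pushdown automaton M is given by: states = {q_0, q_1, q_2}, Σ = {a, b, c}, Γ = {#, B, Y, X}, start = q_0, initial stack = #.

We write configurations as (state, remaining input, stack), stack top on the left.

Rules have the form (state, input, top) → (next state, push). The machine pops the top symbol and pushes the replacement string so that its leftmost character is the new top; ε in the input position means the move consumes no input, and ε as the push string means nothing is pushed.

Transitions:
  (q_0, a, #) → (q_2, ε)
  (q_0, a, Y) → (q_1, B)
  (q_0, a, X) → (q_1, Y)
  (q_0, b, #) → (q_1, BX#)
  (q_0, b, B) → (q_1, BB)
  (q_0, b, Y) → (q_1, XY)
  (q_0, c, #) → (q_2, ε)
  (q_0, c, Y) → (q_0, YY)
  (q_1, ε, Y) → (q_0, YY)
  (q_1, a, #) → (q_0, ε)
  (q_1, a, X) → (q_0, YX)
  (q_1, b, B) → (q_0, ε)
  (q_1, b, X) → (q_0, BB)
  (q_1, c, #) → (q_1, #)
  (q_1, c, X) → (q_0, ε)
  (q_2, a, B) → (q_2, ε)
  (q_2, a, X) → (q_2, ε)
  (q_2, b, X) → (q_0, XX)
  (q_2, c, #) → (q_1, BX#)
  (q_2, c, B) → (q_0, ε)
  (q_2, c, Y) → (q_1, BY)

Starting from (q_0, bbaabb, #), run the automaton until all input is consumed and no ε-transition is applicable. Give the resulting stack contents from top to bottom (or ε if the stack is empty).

XY#

(q_0, bbaabb, #)
  read b, top #: go to q_1, push BX# → (q_1, baabb, BX#)
  read b, top B: go to q_0, push ε → (q_0, aabb, X#)
  read a, top X: go to q_1, push Y → (q_1, abb, Y#)
  ε-move, top Y: go to q_0, push YY → (q_0, abb, YY#)
  read a, top Y: go to q_1, push B → (q_1, bb, BY#)
  read b, top B: go to q_0, push ε → (q_0, b, Y#)
  read b, top Y: go to q_1, push XY → (q_1, ε, XY#)
All input consumed in state q_1 with stack XY#.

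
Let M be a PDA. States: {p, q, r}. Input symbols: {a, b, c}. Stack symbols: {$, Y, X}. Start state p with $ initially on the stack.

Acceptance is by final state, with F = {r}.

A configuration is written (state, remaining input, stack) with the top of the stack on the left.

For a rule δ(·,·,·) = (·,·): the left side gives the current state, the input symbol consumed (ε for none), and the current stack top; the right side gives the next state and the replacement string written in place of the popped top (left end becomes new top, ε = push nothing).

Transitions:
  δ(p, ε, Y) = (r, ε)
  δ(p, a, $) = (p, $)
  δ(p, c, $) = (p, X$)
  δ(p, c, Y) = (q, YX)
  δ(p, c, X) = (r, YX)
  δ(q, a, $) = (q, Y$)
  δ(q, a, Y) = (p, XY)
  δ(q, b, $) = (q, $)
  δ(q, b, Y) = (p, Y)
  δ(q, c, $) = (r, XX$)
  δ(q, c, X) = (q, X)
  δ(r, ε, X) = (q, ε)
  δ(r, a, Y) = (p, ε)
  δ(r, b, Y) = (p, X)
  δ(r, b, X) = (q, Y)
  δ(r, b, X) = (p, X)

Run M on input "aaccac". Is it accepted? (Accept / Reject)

One accepting computation: (p, aaccac, $) ⊢ (p, accac, $) ⊢ (p, ccac, $) ⊢ (p, cac, X$) ⊢ (r, ac, YX$) ⊢ (p, c, X$) ⊢ (r, ε, YX$)
All input consumed and state r ∈ F.

Accept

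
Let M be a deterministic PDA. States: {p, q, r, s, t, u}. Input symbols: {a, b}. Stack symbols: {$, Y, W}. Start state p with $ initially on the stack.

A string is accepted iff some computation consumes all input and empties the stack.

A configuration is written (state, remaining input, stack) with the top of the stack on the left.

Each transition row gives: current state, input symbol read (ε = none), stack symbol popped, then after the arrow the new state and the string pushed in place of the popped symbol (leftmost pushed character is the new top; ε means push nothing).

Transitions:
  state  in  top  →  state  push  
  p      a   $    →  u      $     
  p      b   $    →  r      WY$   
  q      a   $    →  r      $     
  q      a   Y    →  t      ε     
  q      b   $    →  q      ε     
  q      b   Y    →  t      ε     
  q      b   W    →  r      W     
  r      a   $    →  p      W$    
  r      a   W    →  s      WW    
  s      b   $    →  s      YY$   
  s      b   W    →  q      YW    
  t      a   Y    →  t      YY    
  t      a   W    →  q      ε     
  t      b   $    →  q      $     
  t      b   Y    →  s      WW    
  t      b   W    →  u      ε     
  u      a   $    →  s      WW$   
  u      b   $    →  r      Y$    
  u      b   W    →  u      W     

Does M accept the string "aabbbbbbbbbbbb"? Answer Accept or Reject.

Reject

(p, aabbbbbbbbbbbb, $)
  read a, top $: go to u, push $ → (u, abbbbbbbbbbbb, $)
  read a, top $: go to s, push WW$ → (s, bbbbbbbbbbbb, WW$)
  read b, top W: go to q, push YW → (q, bbbbbbbbbbb, YWW$)
  read b, top Y: go to t, push ε → (t, bbbbbbbbbb, WW$)
  read b, top W: go to u, push ε → (u, bbbbbbbbb, W$)
  read b, top W: go to u, push W → (u, bbbbbbbb, W$)
  read b, top W: go to u, push W → (u, bbbbbbb, W$)
  read b, top W: go to u, push W → (u, bbbbbb, W$)
  read b, top W: go to u, push W → (u, bbbbb, W$)
  read b, top W: go to u, push W → (u, bbbb, W$)
  read b, top W: go to u, push W → (u, bbb, W$)
  read b, top W: go to u, push W → (u, bb, W$)
  read b, top W: go to u, push W → (u, b, W$)
  read b, top W: go to u, push W → (u, ε, W$)
All input consumed; stack is W$, not empty, and no further ε-move applies.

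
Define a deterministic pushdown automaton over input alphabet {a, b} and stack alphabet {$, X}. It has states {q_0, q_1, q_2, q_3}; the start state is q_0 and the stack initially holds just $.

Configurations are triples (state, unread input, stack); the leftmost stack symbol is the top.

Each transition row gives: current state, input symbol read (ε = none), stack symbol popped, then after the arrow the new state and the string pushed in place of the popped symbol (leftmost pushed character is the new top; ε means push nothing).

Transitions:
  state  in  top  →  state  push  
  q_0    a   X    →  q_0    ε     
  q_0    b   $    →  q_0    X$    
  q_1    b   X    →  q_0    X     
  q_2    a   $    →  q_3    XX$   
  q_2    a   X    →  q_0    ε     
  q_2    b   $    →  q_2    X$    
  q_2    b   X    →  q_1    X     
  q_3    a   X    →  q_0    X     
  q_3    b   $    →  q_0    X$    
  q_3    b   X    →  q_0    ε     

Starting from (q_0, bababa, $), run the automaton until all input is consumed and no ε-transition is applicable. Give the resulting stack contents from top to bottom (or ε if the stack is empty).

$

(q_0, bababa, $) ⊢ (q_0, ababa, X$) ⊢ (q_0, baba, $) ⊢ (q_0, aba, X$) ⊢ (q_0, ba, $) ⊢ (q_0, a, X$) ⊢ (q_0, ε, $)
All input consumed in state q_0 with stack $.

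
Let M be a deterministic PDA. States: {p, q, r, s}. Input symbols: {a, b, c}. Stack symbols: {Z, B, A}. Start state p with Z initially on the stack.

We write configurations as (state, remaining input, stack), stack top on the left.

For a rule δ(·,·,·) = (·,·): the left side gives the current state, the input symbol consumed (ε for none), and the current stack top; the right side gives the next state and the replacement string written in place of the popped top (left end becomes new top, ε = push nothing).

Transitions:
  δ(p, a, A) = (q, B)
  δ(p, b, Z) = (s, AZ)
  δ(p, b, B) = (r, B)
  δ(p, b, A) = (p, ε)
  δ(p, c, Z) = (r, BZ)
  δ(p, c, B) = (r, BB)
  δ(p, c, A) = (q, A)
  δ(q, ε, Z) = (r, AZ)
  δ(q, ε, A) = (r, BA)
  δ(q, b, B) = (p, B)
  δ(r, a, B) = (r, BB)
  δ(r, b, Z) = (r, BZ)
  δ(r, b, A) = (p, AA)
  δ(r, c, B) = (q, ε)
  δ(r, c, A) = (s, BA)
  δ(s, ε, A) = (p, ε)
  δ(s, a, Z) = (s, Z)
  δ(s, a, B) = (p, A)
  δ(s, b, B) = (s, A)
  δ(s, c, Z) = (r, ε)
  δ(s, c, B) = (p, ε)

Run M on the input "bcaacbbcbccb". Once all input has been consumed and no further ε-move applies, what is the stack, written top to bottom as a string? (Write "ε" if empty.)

(p, bcaacbbcbccb, Z)
  read b, top Z: go to s, push AZ → (s, caacbbcbccb, AZ)
  ε-move, top A: go to p, push ε → (p, caacbbcbccb, Z)
  read c, top Z: go to r, push BZ → (r, aacbbcbccb, BZ)
  read a, top B: go to r, push BB → (r, acbbcbccb, BBZ)
  read a, top B: go to r, push BB → (r, cbbcbccb, BBBZ)
  read c, top B: go to q, push ε → (q, bbcbccb, BBZ)
  read b, top B: go to p, push B → (p, bcbccb, BBZ)
  read b, top B: go to r, push B → (r, cbccb, BBZ)
  read c, top B: go to q, push ε → (q, bccb, BZ)
  read b, top B: go to p, push B → (p, ccb, BZ)
  read c, top B: go to r, push BB → (r, cb, BBZ)
  read c, top B: go to q, push ε → (q, b, BZ)
  read b, top B: go to p, push B → (p, ε, BZ)
All input consumed in state p with stack BZ.

BZ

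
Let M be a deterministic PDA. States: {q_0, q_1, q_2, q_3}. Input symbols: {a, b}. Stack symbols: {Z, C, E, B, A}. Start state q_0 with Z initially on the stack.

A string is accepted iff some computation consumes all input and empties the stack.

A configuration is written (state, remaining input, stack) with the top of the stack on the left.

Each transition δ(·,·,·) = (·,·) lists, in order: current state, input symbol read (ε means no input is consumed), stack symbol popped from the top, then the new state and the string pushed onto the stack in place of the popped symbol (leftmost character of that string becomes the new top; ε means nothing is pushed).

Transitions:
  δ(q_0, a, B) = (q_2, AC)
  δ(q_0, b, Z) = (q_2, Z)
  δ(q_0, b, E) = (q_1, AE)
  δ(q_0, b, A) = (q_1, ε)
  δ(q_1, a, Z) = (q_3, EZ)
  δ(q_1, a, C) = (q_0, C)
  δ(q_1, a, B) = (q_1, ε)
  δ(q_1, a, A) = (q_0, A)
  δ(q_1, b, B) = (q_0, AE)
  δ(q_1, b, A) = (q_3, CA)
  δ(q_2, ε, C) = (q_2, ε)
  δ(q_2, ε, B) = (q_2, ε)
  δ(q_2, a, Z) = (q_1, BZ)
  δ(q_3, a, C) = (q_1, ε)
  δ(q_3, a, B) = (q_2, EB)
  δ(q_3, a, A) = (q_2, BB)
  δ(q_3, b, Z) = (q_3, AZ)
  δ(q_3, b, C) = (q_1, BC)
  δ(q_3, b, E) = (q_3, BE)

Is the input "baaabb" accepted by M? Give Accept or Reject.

(q_0, baaabb, Z) ⊢ (q_2, aaabb, Z) ⊢ (q_1, aabb, BZ) ⊢ (q_1, abb, Z) ⊢ (q_3, bb, EZ) ⊢ (q_3, b, BEZ)
No transition applies at (q_3, b, BEZ); input not fully consumed.

Reject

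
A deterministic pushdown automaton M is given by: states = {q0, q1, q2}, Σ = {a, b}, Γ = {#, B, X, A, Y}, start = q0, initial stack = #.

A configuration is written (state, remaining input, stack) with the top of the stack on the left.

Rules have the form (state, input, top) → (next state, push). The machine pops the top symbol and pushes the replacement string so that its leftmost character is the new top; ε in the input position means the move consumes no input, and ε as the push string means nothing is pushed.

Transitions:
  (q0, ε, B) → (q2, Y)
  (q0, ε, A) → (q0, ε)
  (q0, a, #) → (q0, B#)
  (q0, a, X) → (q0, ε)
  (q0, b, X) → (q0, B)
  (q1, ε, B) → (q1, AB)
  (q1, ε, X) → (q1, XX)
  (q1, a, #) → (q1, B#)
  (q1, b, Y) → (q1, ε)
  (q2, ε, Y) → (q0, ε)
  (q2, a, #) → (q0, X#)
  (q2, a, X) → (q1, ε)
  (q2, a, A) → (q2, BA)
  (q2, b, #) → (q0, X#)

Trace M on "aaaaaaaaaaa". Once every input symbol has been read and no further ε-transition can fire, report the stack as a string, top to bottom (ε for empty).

(q0, aaaaaaaaaaa, #)
  read a, top #: go to q0, push B# → (q0, aaaaaaaaaa, B#)
  ε-move, top B: go to q2, push Y → (q2, aaaaaaaaaa, Y#)
  ε-move, top Y: go to q0, push ε → (q0, aaaaaaaaaa, #)
  read a, top #: go to q0, push B# → (q0, aaaaaaaaa, B#)
  ε-move, top B: go to q2, push Y → (q2, aaaaaaaaa, Y#)
  ε-move, top Y: go to q0, push ε → (q0, aaaaaaaaa, #)
  read a, top #: go to q0, push B# → (q0, aaaaaaaa, B#)
  ε-move, top B: go to q2, push Y → (q2, aaaaaaaa, Y#)
  ε-move, top Y: go to q0, push ε → (q0, aaaaaaaa, #)
  read a, top #: go to q0, push B# → (q0, aaaaaaa, B#)
  ε-move, top B: go to q2, push Y → (q2, aaaaaaa, Y#)
  ε-move, top Y: go to q0, push ε → (q0, aaaaaaa, #)
  read a, top #: go to q0, push B# → (q0, aaaaaa, B#)
  ε-move, top B: go to q2, push Y → (q2, aaaaaa, Y#)
  ε-move, top Y: go to q0, push ε → (q0, aaaaaa, #)
  read a, top #: go to q0, push B# → (q0, aaaaa, B#)
  ε-move, top B: go to q2, push Y → (q2, aaaaa, Y#)
  ε-move, top Y: go to q0, push ε → (q0, aaaaa, #)
  read a, top #: go to q0, push B# → (q0, aaaa, B#)
  ε-move, top B: go to q2, push Y → (q2, aaaa, Y#)
  ε-move, top Y: go to q0, push ε → (q0, aaaa, #)
  read a, top #: go to q0, push B# → (q0, aaa, B#)
  ε-move, top B: go to q2, push Y → (q2, aaa, Y#)
  ε-move, top Y: go to q0, push ε → (q0, aaa, #)
  read a, top #: go to q0, push B# → (q0, aa, B#)
  ε-move, top B: go to q2, push Y → (q2, aa, Y#)
  ε-move, top Y: go to q0, push ε → (q0, aa, #)
  read a, top #: go to q0, push B# → (q0, a, B#)
  ε-move, top B: go to q2, push Y → (q2, a, Y#)
  ε-move, top Y: go to q0, push ε → (q0, a, #)
  read a, top #: go to q0, push B# → (q0, ε, B#)
  ε-move, top B: go to q2, push Y → (q2, ε, Y#)
  ε-move, top Y: go to q0, push ε → (q0, ε, #)
All input consumed in state q0 with stack #.

#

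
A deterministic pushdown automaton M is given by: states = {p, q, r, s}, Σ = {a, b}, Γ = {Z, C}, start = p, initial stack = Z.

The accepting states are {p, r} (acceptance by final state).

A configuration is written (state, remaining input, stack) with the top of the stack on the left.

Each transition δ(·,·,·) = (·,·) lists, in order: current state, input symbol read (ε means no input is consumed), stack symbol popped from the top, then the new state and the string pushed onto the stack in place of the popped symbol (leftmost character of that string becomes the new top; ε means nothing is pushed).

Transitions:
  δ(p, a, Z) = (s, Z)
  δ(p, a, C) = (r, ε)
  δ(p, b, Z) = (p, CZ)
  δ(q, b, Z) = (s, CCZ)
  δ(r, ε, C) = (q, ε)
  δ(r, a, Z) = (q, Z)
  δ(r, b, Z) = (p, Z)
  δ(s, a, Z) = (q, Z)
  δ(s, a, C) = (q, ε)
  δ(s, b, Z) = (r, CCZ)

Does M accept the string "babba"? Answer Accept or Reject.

Accept

(p, babba, Z)
  read b, top Z: go to p, push CZ → (p, abba, CZ)
  read a, top C: go to r, push ε → (r, bba, Z)
  read b, top Z: go to p, push Z → (p, ba, Z)
  read b, top Z: go to p, push CZ → (p, a, CZ)
  read a, top C: go to r, push ε → (r, ε, Z)
All input consumed; state r ∈ F.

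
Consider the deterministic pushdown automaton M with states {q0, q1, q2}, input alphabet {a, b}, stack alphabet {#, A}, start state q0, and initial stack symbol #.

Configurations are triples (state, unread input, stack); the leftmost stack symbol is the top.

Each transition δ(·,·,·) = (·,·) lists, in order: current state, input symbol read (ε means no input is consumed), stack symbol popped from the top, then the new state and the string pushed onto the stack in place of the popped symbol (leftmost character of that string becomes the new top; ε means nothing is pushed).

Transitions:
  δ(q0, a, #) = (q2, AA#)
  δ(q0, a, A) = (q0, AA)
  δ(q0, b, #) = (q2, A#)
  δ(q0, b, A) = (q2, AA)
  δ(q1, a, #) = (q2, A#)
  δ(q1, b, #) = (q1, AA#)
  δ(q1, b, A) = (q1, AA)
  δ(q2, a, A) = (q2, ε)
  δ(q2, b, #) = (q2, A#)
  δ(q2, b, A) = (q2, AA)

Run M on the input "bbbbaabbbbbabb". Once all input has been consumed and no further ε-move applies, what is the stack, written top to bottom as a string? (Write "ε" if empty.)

(q0, bbbbaabbbbbabb, #)
  read b, top #: go to q2, push A# → (q2, bbbaabbbbbabb, A#)
  read b, top A: go to q2, push AA → (q2, bbaabbbbbabb, AA#)
  read b, top A: go to q2, push AA → (q2, baabbbbbabb, AAA#)
  read b, top A: go to q2, push AA → (q2, aabbbbbabb, AAAA#)
  read a, top A: go to q2, push ε → (q2, abbbbbabb, AAA#)
  read a, top A: go to q2, push ε → (q2, bbbbbabb, AA#)
  read b, top A: go to q2, push AA → (q2, bbbbabb, AAA#)
  read b, top A: go to q2, push AA → (q2, bbbabb, AAAA#)
  read b, top A: go to q2, push AA → (q2, bbabb, AAAAA#)
  read b, top A: go to q2, push AA → (q2, babb, AAAAAA#)
  read b, top A: go to q2, push AA → (q2, abb, AAAAAAA#)
  read a, top A: go to q2, push ε → (q2, bb, AAAAAA#)
  read b, top A: go to q2, push AA → (q2, b, AAAAAAA#)
  read b, top A: go to q2, push AA → (q2, ε, AAAAAAAA#)
All input consumed in state q2 with stack AAAAAAAA#.

AAAAAAAA#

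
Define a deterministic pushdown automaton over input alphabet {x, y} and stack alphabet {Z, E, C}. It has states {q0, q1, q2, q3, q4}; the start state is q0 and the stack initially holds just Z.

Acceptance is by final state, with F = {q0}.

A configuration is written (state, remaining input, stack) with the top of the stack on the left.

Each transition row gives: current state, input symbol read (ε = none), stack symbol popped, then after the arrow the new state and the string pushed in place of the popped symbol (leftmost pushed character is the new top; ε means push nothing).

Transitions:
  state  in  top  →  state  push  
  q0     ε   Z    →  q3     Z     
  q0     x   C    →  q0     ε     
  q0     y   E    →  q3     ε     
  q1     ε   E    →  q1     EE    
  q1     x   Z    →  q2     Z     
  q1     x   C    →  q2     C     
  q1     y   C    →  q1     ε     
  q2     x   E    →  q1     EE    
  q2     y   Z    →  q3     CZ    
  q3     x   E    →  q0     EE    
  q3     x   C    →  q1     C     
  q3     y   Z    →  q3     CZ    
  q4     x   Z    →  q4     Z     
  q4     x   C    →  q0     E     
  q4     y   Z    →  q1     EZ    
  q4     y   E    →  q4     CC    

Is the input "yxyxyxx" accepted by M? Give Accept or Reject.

Reject

(q0, yxyxyxx, Z) ⊢ (q3, yxyxyxx, Z) ⊢ (q3, xyxyxx, CZ) ⊢ (q1, yxyxx, CZ) ⊢ (q1, xyxx, Z) ⊢ (q2, yxx, Z) ⊢ (q3, xx, CZ) ⊢ (q1, x, CZ) ⊢ (q2, ε, CZ)
All input consumed; state q2 ∉ F and no further ε-move applies.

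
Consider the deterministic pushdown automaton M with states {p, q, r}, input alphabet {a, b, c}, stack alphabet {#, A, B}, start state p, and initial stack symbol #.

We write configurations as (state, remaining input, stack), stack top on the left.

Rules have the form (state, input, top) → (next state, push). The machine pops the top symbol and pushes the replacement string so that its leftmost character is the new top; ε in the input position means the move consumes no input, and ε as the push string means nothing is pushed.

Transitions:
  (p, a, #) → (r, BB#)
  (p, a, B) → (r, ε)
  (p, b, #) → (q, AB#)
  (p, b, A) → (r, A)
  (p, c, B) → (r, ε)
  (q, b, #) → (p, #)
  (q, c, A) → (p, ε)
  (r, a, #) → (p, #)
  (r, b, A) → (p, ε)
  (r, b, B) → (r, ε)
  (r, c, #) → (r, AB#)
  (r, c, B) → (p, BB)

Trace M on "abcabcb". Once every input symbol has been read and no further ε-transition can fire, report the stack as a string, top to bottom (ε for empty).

B#

(p, abcabcb, #)
  read a, top #: go to r, push BB# → (r, bcabcb, BB#)
  read b, top B: go to r, push ε → (r, cabcb, B#)
  read c, top B: go to p, push BB → (p, abcb, BB#)
  read a, top B: go to r, push ε → (r, bcb, B#)
  read b, top B: go to r, push ε → (r, cb, #)
  read c, top #: go to r, push AB# → (r, b, AB#)
  read b, top A: go to p, push ε → (p, ε, B#)
All input consumed in state p with stack B#.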